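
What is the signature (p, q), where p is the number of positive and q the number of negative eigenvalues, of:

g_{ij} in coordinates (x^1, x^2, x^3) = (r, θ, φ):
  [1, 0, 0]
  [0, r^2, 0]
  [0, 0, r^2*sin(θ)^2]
The metric is diagonal, so its eigenvalues are the diagonal entries: 1, r^2, r^2*sin(θ)^2 (at a generic point, where coordinate-dependent entries are positive).
3 positive, 0 negative.
(3, 0) - Riemannian (positive definite)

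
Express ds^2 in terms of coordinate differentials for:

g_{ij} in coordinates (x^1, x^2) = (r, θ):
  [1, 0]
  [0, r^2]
ds^2 = g_{ij} dx^i dx^j; only the non-zero components contribute.
ds^2 = dr^2 + r^2 dθ^2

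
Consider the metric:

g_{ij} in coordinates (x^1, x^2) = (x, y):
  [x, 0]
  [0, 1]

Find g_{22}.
With x^1 = x, x^2 = y, g_{22} = g_{yy} is the row-2, column-2 entry of the matrix.
g_{22} = 1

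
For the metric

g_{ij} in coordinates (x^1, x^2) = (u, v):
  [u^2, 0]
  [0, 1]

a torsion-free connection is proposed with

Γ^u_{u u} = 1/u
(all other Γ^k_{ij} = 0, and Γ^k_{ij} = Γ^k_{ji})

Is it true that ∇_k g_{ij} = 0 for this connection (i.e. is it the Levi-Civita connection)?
Using ∇_k g_{ij} = ∂_k g_{ij} - Γ^m_{ki} g_{mj} - Γ^m_{kj} g_{im}:
e.g. ∇_u g_{uu} = (2*u) - (u) - (u) = 0
Every component ∇_k g_{ij} vanishes: the connection is metric compatible.
Yes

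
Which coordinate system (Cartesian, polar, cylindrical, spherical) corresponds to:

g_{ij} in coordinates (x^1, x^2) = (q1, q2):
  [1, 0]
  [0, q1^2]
The line element ds^2 = dq1^2 + q1^2 dq2^2 is dr^2 + r^2 dθ^2 with q1 = r, q2 = θ.
polar coordinates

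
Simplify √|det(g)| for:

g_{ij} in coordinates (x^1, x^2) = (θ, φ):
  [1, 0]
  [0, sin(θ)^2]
det(g) = sin(θ)^2
√|det(g)| = sin(θ) (taking 0 < θ < π so that |sin(θ)| = sin(θ))
Volume element: dV = sin(θ) dθ dφ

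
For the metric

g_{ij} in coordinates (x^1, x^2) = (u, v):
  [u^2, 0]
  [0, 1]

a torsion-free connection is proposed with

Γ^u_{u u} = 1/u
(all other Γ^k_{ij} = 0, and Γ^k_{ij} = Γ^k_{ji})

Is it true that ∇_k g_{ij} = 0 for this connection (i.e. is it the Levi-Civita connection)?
Using ∇_k g_{ij} = ∂_k g_{ij} - Γ^m_{ki} g_{mj} - Γ^m_{kj} g_{im}:
e.g. ∇_u g_{uu} = (2*u) - (u) - (u) = 0
Every component ∇_k g_{ij} vanishes: the connection is metric compatible.
Yes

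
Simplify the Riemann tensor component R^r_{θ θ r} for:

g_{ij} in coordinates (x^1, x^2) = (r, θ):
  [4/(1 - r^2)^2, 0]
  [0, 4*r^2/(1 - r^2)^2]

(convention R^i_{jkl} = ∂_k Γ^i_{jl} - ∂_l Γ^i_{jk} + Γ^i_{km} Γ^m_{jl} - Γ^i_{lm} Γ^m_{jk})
Non-zero Christoffel symbols (Γ^k_{ij} = Γ^k_{ji}):
Γ^r_{r r} = 2*r/(1 - r^2)
Γ^r_{θ θ} = (r^3 + r)/(r^2 - 1)
Γ^θ_{r θ} = (-r^2 - 1)/(r^3 - r)
R^r_{θ θ r} = ∂_θ Γ^r_{θ r} - ∂_r Γ^r_{θ θ} + Γ^r_{θ m} Γ^m_{θ r} - Γ^r_{r m} Γ^m_{θ θ}
  = (0) - ((r^4 - 4*r^2 - 1)/(r^2 - 1)^2) + (-(r^2 + 1)^2/(r^2 - 1)^2) - (-2*r^2*(r^2 + 1)/(r^2 - 1)^2) = 4*r^2/(r^2 - 1)^2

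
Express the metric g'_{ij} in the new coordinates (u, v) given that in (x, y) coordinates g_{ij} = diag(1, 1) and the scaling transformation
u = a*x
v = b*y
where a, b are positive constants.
Invert the transformation: x = u/a, y = v/b
g'_{ij} = (∂x^k/∂x'^i)(∂x^l/∂x'^j) g_{kl}; with g_{kl} = δ_{kl} this is Σ_k (∂x^k/∂x'^i)(∂x^k/∂x'^j).
Jacobian: ∂x/∂u = 1/a, ∂x/∂v = 0, ∂y/∂u = 0, ∂y/∂v = 1/b
g'_{uu} = (1/a)(1/a) + (0)(0) = 1/a^2
g'_{uv} = (1/a)(0) + (0)(1/b) = 0
g'_{vv} = (0)(0) + (1/b)(1/b) = 1/b^2
g'_{ij} = diag(1/a^2, 1/b^2)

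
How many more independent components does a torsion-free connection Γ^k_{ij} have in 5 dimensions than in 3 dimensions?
Independent components in n dimensions: n × n(n+1)/2 = n^2(n+1)/2.
5D: 5 × 15 = 75
3D: 3 × 6 = 18
Difference = 75 - 18 = 57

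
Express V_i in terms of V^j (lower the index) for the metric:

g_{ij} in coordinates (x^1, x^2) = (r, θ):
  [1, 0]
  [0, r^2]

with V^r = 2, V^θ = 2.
V_i = g_{ij} V^j:
V_r = (1)(2) + (0)(2) = 2
V_θ = (0)(2) + (r^2)(2) = 2*r^2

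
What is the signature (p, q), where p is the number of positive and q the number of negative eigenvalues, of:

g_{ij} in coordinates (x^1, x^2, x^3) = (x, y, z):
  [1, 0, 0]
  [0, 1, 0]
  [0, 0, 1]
The metric is diagonal, so its eigenvalues are the diagonal entries: 1, 1, 1 (at a generic point, where coordinate-dependent entries are positive).
3 positive, 0 negative.
(3, 0) - Riemannian (positive definite)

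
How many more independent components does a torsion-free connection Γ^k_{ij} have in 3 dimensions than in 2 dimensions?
Independent components in n dimensions: n × n(n+1)/2 = n^2(n+1)/2.
3D: 3 × 6 = 18
2D: 2 × 3 = 6
Difference = 18 - 6 = 12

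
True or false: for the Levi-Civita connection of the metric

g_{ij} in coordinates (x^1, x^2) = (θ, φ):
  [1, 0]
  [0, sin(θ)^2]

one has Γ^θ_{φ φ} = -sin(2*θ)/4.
Γ^θ_{φ φ} = (1/2) g^{θθ} (∂_φ g_{θφ} + ∂_φ g_{θφ} - ∂_θ g_{φφ}) = (1/2)(1)((0) + (0) - (sin(2*θ))) = -sin(2*θ)/2
This differs from the proposed value -sin(2*θ)/4.
False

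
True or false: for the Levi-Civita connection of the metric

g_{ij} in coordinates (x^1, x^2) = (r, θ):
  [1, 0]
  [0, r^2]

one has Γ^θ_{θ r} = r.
Γ^θ_{θ r} = (1/2) g^{θθ} (∂_θ g_{θr} + ∂_r g_{θθ} - ∂_θ g_{θr}) = (1/2)(1/r^2)((0) + (2*r) - (0)) = 1/r
This differs from the proposed value r.
False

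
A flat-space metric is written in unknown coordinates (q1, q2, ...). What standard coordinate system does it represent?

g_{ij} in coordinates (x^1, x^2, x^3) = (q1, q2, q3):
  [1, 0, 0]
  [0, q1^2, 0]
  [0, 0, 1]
The line element ds^2 = dq1^2 + q1^2 dq2^2 + dq3^2 is dr^2 + r^2 dθ^2 + dz^2 with q1 = r, q2 = θ, q3 = z.
cylindrical coordinates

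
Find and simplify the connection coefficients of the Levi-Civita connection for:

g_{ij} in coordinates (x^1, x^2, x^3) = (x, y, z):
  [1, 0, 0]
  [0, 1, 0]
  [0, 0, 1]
Using Γ^k_{ij} = (1/2) g^{km} (∂_i g_{mj} + ∂_j g_{mi} - ∂_m g_{ij}); the metric is diagonal, so only the m = k term contributes.
Every metric component is constant, so all ∂_m g_{ij} = 0 and every Christoffel symbol vanishes.
All Christoffel symbols are zero.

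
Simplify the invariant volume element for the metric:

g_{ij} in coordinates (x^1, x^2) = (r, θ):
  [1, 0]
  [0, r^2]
det(g) = r^2
√|det(g)| = r
Volume element: dV = r dr dθ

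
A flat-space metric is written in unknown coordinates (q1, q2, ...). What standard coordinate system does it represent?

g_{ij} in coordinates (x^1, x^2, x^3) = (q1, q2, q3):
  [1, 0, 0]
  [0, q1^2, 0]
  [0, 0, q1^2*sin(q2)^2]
The line element ds^2 = dq1^2 + q1^2 dq2^2 + q1^2 sin(q2)^2 dq3^2 is dr^2 + r^2 dθ^2 + r^2 sin(θ)^2 dφ^2 with q1 = r, q2 = θ, q3 = φ.
spherical coordinates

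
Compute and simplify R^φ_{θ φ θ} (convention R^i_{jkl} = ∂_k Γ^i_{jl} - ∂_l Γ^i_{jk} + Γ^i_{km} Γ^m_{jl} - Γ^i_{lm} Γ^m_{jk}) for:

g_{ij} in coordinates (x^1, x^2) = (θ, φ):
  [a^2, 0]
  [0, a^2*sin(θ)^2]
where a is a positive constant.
Non-zero Christoffel symbols (Γ^k_{ij} = Γ^k_{ji}):
Γ^θ_{φ φ} = -sin(2*θ)/2
Γ^φ_{θ φ} = 1/tan(θ)
R^φ_{θ φ θ} = ∂_φ Γ^φ_{θ θ} - ∂_θ Γ^φ_{θ φ} + Γ^φ_{φ m} Γ^m_{θ θ} - Γ^φ_{θ m} Γ^m_{θ φ}
  = (0) - (-1/sin(θ)^2) + (0) - (1/tan(θ)^2) = 1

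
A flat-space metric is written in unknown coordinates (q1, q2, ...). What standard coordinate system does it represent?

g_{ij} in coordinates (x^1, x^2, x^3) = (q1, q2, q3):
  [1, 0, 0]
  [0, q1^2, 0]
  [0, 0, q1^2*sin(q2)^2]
The line element ds^2 = dq1^2 + q1^2 dq2^2 + q1^2 sin(q2)^2 dq3^2 is dr^2 + r^2 dθ^2 + r^2 sin(θ)^2 dφ^2 with q1 = r, q2 = θ, q3 = φ.
spherical coordinates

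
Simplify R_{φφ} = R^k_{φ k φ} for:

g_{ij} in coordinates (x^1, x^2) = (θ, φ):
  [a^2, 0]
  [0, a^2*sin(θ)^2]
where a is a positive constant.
Non-zero Christoffel symbols (Γ^k_{ij} = Γ^k_{ji}):
Γ^θ_{φ φ} = -sin(2*θ)/2
Γ^φ_{θ φ} = 1/tan(θ)
R^θ_{φ θ φ} = ∂_θ Γ^θ_{φ φ} - ∂_φ Γ^θ_{φ θ} + Γ^θ_{θ m} Γ^m_{φ φ} - Γ^θ_{φ m} Γ^m_{φ θ}
  = (-cos(2*θ)) - (0) + (0) - (-cos(θ)^2) = sin(θ)^2
R^φ_{φ φ φ} = 0 (a repeated index in an antisymmetric pair)
R_{φφ} = R^θ_{φ θ φ} + R^φ_{φ φ φ} = (sin(θ)^2) + (0) = sin(θ)^2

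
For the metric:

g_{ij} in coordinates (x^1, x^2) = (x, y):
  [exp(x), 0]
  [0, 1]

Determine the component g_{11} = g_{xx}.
With x^1 = x, x^2 = y, g_{11} = g_{xx} is the row-1, column-1 entry of the matrix.
g_{11} = exp(x)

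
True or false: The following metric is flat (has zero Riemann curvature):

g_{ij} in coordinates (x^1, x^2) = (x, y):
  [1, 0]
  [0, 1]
All metric components are constant, so every Christoffel symbol vanishes and R^i_{jkl} = 0.
True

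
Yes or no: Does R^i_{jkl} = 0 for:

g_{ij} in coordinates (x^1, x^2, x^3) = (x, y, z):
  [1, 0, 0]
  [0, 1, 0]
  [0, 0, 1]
All metric components are constant, so every Christoffel symbol vanishes and R^i_{jkl} = 0.
Yes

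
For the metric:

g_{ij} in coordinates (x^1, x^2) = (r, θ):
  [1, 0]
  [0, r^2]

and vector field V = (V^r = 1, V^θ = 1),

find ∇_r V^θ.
Non-zero Christoffel symbols:
Γ^r_{θ θ} = -r
Γ^θ_{r θ} = 1/r
∇_r V^θ = ∂_r V^θ + Γ^θ_{r j} V^j
  = (0) + (0)(1) + (1/r)(1)
  = 1/r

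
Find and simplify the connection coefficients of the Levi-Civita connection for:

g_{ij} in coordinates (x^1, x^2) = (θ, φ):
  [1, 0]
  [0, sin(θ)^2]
Using Γ^k_{ij} = (1/2) g^{km} (∂_i g_{mj} + ∂_j g_{mi} - ∂_m g_{ij}); the metric is diagonal, so only the m = k term contributes.
Non-zero symbols (using the symmetry Γ^k_{ij} = Γ^k_{ji}):
Γ^θ_{φ φ} = (1/2) g^{θθ} (∂_φ g_{θφ} + ∂_φ g_{θφ} - ∂_θ g_{φφ}) = (1/2)(1)((0) + (0) - (sin(2*θ))) = -sin(2*θ)/2
Γ^φ_{θ φ} = (1/2) g^{φφ} (∂_θ g_{φφ} + ∂_φ g_{φθ} - ∂_φ g_{θφ}) = (1/2)(1/sin(θ)^2)((sin(2*θ)) + (0) - (0)) = 1/tan(θ)
All other Christoffel symbols are zero.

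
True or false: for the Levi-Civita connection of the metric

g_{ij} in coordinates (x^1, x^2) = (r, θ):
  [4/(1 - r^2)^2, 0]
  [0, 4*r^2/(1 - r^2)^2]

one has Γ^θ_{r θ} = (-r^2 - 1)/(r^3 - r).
Γ^θ_{r θ} = (1/2) g^{θθ} (∂_r g_{θθ} + ∂_θ g_{θr} - ∂_θ g_{rθ}) = (1/2)((1 - r^2)^2/(4*r^2))((-8*(r^3 + r)/(r^2 - 1)^3) + (0) - (0)) = (-r^2 - 1)/(r^3 - r)
This equals the proposed value (-r^2 - 1)/(r^3 - r).
True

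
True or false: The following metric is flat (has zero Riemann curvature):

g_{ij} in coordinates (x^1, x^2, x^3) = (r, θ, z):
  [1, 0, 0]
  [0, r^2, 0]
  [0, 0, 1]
Non-zero Christoffel symbols:
Γ^r_{θ θ} = -r
Γ^θ_{r θ} = 1/r
Ricci tensor: R_{rr} = 0, R_{rθ} = 0, R_{rz} = 0, R_{θθ} = 0, R_{θz} = 0, R_{zz} = 0
All R_{ij} vanish; in 3 dimensions the Riemann tensor is fully determined by the Ricci tensor, so R^i_{jkl} = 0: the metric is flat (curvilinear coordinates on flat space).
True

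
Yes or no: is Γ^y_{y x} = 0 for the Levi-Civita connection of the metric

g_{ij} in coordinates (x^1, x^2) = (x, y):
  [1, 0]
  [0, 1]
Γ^y_{y x} = (1/2) g^{yy} (∂_y g_{yx} + ∂_x g_{yy} - ∂_y g_{yx}) = (1/2)(1)((0) + (0) - (0)) = 0
This equals the proposed value 0.
Yes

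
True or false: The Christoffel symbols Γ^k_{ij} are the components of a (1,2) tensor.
Under a change of coordinates Γ picks up an inhomogeneous term ∂²x/∂x'∂x'; e.g. Γ = 0 in Cartesian coordinates but Γ^r_{θθ} = -r in polar coordinates on the same flat plane.
False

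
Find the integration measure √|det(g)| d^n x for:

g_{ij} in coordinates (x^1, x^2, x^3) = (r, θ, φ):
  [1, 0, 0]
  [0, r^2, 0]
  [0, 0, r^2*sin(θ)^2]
det(g) = r^4*sin(θ)^2
√|det(g)| = r^2*sin(θ) (taking 0 < θ < π so that |sin(θ)| = sin(θ))
Volume element: dV = r^2*sin(θ) dr dθ dφ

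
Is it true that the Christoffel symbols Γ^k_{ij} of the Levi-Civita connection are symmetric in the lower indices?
The Levi-Civita connection is torsion-free, which is exactly Γ^k_{ij} = Γ^k_{ji}.
Yes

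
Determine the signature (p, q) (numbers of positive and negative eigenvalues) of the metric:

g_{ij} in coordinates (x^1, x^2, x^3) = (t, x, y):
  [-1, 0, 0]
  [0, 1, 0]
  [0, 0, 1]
The metric is diagonal, so its eigenvalues are the diagonal entries: -1, 1, 1 (at a generic point, where coordinate-dependent entries are positive).
2 positive, 1 negative.
(2, 1) - Lorentzian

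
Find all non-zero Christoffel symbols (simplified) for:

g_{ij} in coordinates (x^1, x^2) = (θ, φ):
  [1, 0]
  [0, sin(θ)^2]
Using Γ^k_{ij} = (1/2) g^{km} (∂_i g_{mj} + ∂_j g_{mi} - ∂_m g_{ij}); the metric is diagonal, so only the m = k term contributes.
Non-zero symbols (using the symmetry Γ^k_{ij} = Γ^k_{ji}):
Γ^θ_{φ φ} = (1/2) g^{θθ} (∂_φ g_{θφ} + ∂_φ g_{θφ} - ∂_θ g_{φφ}) = (1/2)(1)((0) + (0) - (sin(2*θ))) = -sin(2*θ)/2
Γ^φ_{θ φ} = (1/2) g^{φφ} (∂_θ g_{φφ} + ∂_φ g_{φθ} - ∂_φ g_{θφ}) = (1/2)(1/sin(θ)^2)((sin(2*θ)) + (0) - (0)) = 1/tan(θ)
All other Christoffel symbols are zero.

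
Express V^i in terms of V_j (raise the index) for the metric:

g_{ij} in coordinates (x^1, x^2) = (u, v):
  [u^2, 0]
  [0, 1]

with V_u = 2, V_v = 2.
Inverse metric (diagonal): g^{uu} = 1/u^2, g^{vv} = 1
V^i = g^{ij} V_j:
V^u = (1/u^2)(2) + (0)(2) = 2/u^2
V^v = (0)(2) + (1)(2) = 2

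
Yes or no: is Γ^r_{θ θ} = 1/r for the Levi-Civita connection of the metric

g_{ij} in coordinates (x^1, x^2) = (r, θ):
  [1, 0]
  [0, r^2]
Γ^r_{θ θ} = (1/2) g^{rr} (∂_θ g_{rθ} + ∂_θ g_{rθ} - ∂_r g_{θθ}) = (1/2)(1)((0) + (0) - (2*r)) = -r
This differs from the proposed value 1/r.
No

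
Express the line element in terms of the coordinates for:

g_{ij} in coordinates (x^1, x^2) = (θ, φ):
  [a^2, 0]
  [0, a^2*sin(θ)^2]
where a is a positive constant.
ds^2 = g_{ij} dx^i dx^j; only the non-zero components contribute.
ds^2 = a^2 dθ^2 + a^2*sin(θ)^2 dφ^2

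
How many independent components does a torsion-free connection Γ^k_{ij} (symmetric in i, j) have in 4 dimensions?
Γ^k_{ij} has n choices for the upper index and n(n+1)/2 independent symmetric lower index pairs.
Total = 4 × 4×5/2 = 4 × 10 = 40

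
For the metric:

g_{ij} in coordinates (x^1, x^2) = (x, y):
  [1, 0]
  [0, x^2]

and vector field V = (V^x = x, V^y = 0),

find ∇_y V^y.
Non-zero Christoffel symbols:
Γ^x_{y y} = -x
Γ^y_{x y} = 1/x
∇_y V^y = ∂_y V^y + Γ^y_{y j} V^j
  = (0) + (1/x)(x) + (0)(0)
  = 1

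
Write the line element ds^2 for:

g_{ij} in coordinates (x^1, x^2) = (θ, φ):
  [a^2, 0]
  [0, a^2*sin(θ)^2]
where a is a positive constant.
ds^2 = g_{ij} dx^i dx^j; only the non-zero components contribute.
ds^2 = a^2 dθ^2 + a^2*sin(θ)^2 dφ^2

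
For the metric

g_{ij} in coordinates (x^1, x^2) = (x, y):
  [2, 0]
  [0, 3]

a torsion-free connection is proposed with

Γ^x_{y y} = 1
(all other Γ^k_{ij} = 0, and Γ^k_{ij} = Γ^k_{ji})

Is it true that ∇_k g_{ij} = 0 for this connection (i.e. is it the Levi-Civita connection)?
Using ∇_k g_{ij} = ∂_k g_{ij} - Γ^m_{ki} g_{mj} - Γ^m_{kj} g_{im}:
∇_y g_{xy} = (0) - (0) - (2) = -2 ≠ 0
So the connection is not metric compatible (it is not the Levi-Civita connection).
No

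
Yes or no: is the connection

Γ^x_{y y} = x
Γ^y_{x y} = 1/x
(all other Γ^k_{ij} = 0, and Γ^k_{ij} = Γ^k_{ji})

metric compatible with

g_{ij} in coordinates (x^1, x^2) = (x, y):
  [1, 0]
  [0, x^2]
Using ∇_k g_{ij} = ∂_k g_{ij} - Γ^m_{ki} g_{mj} - Γ^m_{kj} g_{im}:
∇_y g_{xy} = (0) - (x) - (x) = -2*x ≠ 0
So the connection is not metric compatible (it is not the Levi-Civita connection).
No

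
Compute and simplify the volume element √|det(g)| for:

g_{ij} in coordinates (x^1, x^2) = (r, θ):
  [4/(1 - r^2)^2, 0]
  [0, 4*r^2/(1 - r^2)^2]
det(g) = 16*r^2/(1 - r^2)^4
√|det(g)| = 4*r/(r^2 - 1)^2
Volume element: dV = 4*r/(r^2 - 1)^2 dr dθ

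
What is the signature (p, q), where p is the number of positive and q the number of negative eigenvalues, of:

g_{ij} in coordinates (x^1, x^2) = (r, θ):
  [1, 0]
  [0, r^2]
The metric is diagonal, so its eigenvalues are the diagonal entries: 1, r^2 (at a generic point, where coordinate-dependent entries are positive).
2 positive, 0 negative.
(2, 0) - Riemannian (positive definite)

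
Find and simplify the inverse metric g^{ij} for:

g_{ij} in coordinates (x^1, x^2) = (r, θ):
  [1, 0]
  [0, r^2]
The metric is diagonal, so g^{ij} is diagonal with entries 1/g_{ii}: diag(1, 1/(r^2)).
g^{ij}:
  [1, 0]
  [0, 1/r^2]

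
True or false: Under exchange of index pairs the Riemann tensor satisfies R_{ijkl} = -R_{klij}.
The pair-exchange symmetry has a plus sign: R_{ijkl} = +R_{klij}.
False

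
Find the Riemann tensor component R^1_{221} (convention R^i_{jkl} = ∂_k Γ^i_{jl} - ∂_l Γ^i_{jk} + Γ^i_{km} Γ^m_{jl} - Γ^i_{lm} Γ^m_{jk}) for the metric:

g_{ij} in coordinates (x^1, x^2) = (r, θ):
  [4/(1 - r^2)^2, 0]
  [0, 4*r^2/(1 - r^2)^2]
Non-zero Christoffel symbols (Γ^k_{ij} = Γ^k_{ji}):
Γ^r_{r r} = 2*r/(1 - r^2)
Γ^r_{θ θ} = (r^3 + r)/(r^2 - 1)
Γ^θ_{r θ} = (-r^2 - 1)/(r^3 - r)
R^r_{θ θ r} = ∂_θ Γ^r_{θ r} - ∂_r Γ^r_{θ θ} + Γ^r_{θ m} Γ^m_{θ r} - Γ^r_{r m} Γ^m_{θ θ}
  = (0) - ((r^4 - 4*r^2 - 1)/(r^2 - 1)^2) + (-(r^2 + 1)^2/(r^2 - 1)^2) - (-2*r^2*(r^2 + 1)/(r^2 - 1)^2) = 4*r^2/(r^2 - 1)^2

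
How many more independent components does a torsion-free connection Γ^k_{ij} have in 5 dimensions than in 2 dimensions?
Independent components in n dimensions: n × n(n+1)/2 = n^2(n+1)/2.
5D: 5 × 15 = 75
2D: 2 × 3 = 6
Difference = 75 - 6 = 69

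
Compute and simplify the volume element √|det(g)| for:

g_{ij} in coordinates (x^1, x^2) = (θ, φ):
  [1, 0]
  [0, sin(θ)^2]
det(g) = sin(θ)^2
√|det(g)| = sin(θ) (taking 0 < θ < π so that |sin(θ)| = sin(θ))
Volume element: dV = sin(θ) dθ dφ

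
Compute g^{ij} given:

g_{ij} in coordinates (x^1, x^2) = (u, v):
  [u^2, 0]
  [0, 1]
The metric is diagonal, so g^{ij} is diagonal with entries 1/g_{ii}: diag(1/(u^2), 1).
g^{ij}:
  [1/u^2, 0]
  [0, 1]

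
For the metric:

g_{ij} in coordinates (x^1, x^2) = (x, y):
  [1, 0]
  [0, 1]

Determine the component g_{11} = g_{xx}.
With x^1 = x, x^2 = y, g_{11} = g_{xx} is the row-1, column-1 entry of the matrix.
g_{11} = 1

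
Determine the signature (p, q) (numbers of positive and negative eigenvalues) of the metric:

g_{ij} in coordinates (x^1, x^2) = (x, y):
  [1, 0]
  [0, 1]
The metric is diagonal, so its eigenvalues are the diagonal entries: 1, 1 (at a generic point, where coordinate-dependent entries are positive).
2 positive, 0 negative.
(2, 0) - Riemannian (positive definite)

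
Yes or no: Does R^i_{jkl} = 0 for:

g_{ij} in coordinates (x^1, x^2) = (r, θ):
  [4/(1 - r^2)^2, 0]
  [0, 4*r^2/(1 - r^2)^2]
Non-zero Christoffel symbols:
Γ^r_{r r} = 2*r/(1 - r^2)
Γ^r_{θ θ} = (r^3 + r)/(r^2 - 1)
Γ^θ_{r θ} = (-r^2 - 1)/(r^3 - r)
Ricci tensor: R_{rr} = -4/(r^2 - 1)^2, R_{rθ} = 0, R_{θθ} = -4*r^2/(r^2 - 1)^2
The Ricci tensor is non-zero, so the Riemann tensor is non-zero: not flat.
No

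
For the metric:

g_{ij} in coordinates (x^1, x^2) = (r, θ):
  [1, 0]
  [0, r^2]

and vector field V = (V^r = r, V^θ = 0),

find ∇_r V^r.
Non-zero Christoffel symbols:
Γ^r_{θ θ} = -r
Γ^θ_{r θ} = 1/r
∇_r V^r = ∂_r V^r + Γ^r_{r j} V^j
  = (1) + (0)(r) + (0)(0)
  = 1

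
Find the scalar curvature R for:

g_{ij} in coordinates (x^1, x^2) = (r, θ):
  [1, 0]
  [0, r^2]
Non-zero Christoffel symbols (Γ^k_{ij} = Γ^k_{ji}):
Γ^r_{θ θ} = -r
Γ^θ_{r θ} = 1/r
Ricci tensor (R_{ij} = R^k_{ikj}): R_{rr} = 0, R_{rθ} = 0, R_{θθ} = 0
Inverse metric: g^{rr} = 1, g^{θθ} = 1/r^2
R = g^{ij} R_{ij} = (1)(0) + (1/r^2)(0) = 0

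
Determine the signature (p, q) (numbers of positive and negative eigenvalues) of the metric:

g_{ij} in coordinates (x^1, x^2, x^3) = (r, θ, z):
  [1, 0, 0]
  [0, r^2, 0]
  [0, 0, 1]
The metric is diagonal, so its eigenvalues are the diagonal entries: 1, r^2, 1 (at a generic point, where coordinate-dependent entries are positive).
3 positive, 0 negative.
(3, 0) - Riemannian (positive definite)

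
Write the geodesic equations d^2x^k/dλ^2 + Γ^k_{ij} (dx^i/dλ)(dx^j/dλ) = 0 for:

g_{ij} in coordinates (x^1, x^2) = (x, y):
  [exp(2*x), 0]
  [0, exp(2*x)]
Geodesic equation: d^2x^k/dλ^2 + Γ^k_{ij} (dx^i/dλ)(dx^j/dλ) = 0.
Non-zero Christoffel symbols:
Γ^x_{x x} = 1
Γ^x_{y y} = -1
Γ^y_{x y} = 1
Substituting (the symmetric pair Γ^k_{ij}, Γ^k_{ji} combines into a factor 2):
d^2x/dλ^2 + (dx/dλ)^2 - (dy/dλ)^2 = 0
d^2y/dλ^2 + 2 (dx/dλ)(dy/dλ) = 0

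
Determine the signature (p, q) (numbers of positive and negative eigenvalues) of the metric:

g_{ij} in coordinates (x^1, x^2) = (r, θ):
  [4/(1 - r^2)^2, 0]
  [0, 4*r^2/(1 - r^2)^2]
The metric is diagonal, so its eigenvalues are the diagonal entries: 4/(1 - r^2)^2, 4*r^2/(1 - r^2)^2 (at a generic point, where coordinate-dependent entries are positive).
2 positive, 0 negative.
(2, 0) - Riemannian (positive definite)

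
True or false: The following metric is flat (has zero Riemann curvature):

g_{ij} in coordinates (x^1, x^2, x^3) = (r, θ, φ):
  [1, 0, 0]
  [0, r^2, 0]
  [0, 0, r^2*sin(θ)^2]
Non-zero Christoffel symbols:
Γ^r_{θ θ} = -r
Γ^r_{φ φ} = -r*sin(θ)^2
Γ^θ_{r θ} = 1/r
Γ^θ_{φ φ} = -sin(2*θ)/2
Γ^φ_{r φ} = 1/r
Γ^φ_{θ φ} = 1/tan(θ)
Ricci tensor: R_{rr} = 0, R_{rθ} = 0, R_{rφ} = 0, R_{θθ} = 0, R_{θφ} = 0, R_{φφ} = 0
All R_{ij} vanish; in 3 dimensions the Riemann tensor is fully determined by the Ricci tensor, so R^i_{jkl} = 0: the metric is flat (curvilinear coordinates on flat space).
True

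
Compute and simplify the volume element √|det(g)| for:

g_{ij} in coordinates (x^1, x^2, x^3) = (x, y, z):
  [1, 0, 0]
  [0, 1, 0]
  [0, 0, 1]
det(g) = 1
√|det(g)| = 1
Volume element: dV = 1 dx dy dz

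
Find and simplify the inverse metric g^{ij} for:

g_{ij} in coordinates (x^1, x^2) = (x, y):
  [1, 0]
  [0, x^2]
The metric is diagonal, so g^{ij} is diagonal with entries 1/g_{ii}: diag(1, 1/(x^2)).
g^{ij}:
  [1, 0]
  [0, 1/x^2]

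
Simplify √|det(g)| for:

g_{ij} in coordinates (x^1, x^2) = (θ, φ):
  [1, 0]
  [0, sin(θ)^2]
det(g) = sin(θ)^2
√|det(g)| = sin(θ) (taking 0 < θ < π so that |sin(θ)| = sin(θ))
Volume element: dV = sin(θ) dθ dφ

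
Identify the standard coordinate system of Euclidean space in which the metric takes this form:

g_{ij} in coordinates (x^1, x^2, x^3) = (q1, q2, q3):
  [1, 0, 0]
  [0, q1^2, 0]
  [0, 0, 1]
The line element ds^2 = dq1^2 + q1^2 dq2^2 + dq3^2 is dr^2 + r^2 dθ^2 + dz^2 with q1 = r, q2 = θ, q3 = z.
cylindrical coordinates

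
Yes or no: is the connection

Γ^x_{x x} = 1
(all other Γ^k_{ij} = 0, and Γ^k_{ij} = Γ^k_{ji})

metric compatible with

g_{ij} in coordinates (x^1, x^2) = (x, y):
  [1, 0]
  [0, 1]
Using ∇_k g_{ij} = ∂_k g_{ij} - Γ^m_{ki} g_{mj} - Γ^m_{kj} g_{im}:
∇_x g_{xx} = (0) - (1) - (1) = -2 ≠ 0
So the connection is not metric compatible (it is not the Levi-Civita connection).
No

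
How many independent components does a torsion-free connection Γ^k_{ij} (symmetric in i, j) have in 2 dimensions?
Γ^k_{ij} has n choices for the upper index and n(n+1)/2 independent symmetric lower index pairs.
Total = 2 × 2×3/2 = 2 × 3 = 6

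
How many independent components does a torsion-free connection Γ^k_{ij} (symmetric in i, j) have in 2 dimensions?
Γ^k_{ij} has n choices for the upper index and n(n+1)/2 independent symmetric lower index pairs.
Total = 2 × 2×3/2 = 2 × 3 = 6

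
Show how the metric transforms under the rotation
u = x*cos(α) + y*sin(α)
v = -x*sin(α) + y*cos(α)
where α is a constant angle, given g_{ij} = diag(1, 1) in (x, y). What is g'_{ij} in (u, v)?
Invert the transformation: x = u*cos(α) - v*sin(α), y = u*sin(α) + v*cos(α)
g'_{ij} = (∂x^k/∂x'^i)(∂x^l/∂x'^j) g_{kl}; with g_{kl} = δ_{kl} this is Σ_k (∂x^k/∂x'^i)(∂x^k/∂x'^j).
Jacobian: ∂x/∂u = cos(α), ∂x/∂v = -sin(α), ∂y/∂u = sin(α), ∂y/∂v = cos(α)
g'_{uu} = (cos(α))(cos(α)) + (sin(α))(sin(α)) = 1
g'_{uv} = (cos(α))(-sin(α)) + (sin(α))(cos(α)) = 0
g'_{vv} = (-sin(α))(-sin(α)) + (cos(α))(cos(α)) = 1
g'_{ij} = diag(1, 1)
The Euclidean metric is invariant under rotations.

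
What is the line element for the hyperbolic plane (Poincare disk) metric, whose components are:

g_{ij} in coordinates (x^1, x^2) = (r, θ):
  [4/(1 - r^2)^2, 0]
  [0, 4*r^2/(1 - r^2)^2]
ds^2 = g_{ij} dx^i dx^j; only the non-zero components contribute.
ds^2 = (4/(1 - r^2)^2) dr^2 + (4*r^2/(1 - r^2)^2) dθ^2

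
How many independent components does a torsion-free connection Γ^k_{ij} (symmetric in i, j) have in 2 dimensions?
Γ^k_{ij} has n choices for the upper index and n(n+1)/2 independent symmetric lower index pairs.
Total = 2 × 2×3/2 = 2 × 3 = 6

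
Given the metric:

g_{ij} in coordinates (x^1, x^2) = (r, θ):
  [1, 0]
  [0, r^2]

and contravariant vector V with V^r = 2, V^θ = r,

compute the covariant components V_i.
V_i = g_{ij} V^j:
V_r = (1)(2) + (0)(r) = 2
V_θ = (0)(2) + (r^2)(r) = r^3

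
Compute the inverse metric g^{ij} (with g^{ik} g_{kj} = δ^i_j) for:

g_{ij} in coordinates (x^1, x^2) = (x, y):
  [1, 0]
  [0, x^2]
The metric is diagonal, so g^{ij} is diagonal with entries 1/g_{ii}: diag(1, 1/(x^2)).
g^{ij}:
  [1, 0]
  [0, 1/x^2]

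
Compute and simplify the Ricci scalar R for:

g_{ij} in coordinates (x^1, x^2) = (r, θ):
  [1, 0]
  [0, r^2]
Non-zero Christoffel symbols (Γ^k_{ij} = Γ^k_{ji}):
Γ^r_{θ θ} = -r
Γ^θ_{r θ} = 1/r
Ricci tensor (R_{ij} = R^k_{ikj}): R_{rr} = 0, R_{rθ} = 0, R_{θθ} = 0
Inverse metric: g^{rr} = 1, g^{θθ} = 1/r^2
R = g^{ij} R_{ij} = (1)(0) + (1/r^2)(0) = 0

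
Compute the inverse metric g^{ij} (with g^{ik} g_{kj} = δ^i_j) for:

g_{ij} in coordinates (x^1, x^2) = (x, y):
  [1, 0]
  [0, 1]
The metric is diagonal, so g^{ij} is diagonal with entries 1/g_{ii}: diag(1, 1).
g^{ij}:
  [1, 0]
  [0, 1]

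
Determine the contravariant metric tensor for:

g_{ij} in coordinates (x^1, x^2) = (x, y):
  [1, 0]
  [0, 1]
The metric is diagonal, so g^{ij} is diagonal with entries 1/g_{ii}: diag(1, 1).
g^{ij}:
  [1, 0]
  [0, 1]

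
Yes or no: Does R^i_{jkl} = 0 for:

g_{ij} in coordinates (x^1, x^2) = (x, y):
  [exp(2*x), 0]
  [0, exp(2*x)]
Non-zero Christoffel symbols:
Γ^x_{x x} = 1
Γ^x_{y y} = -1
Γ^y_{x y} = 1
Ricci tensor: R_{xx} = 0, R_{xy} = 0, R_{yy} = 0
All R_{ij} vanish; in 2 dimensions the Riemann tensor is fully determined by the Ricci tensor, so R^i_{jkl} = 0: the metric is flat (curvilinear coordinates on flat space).
Yes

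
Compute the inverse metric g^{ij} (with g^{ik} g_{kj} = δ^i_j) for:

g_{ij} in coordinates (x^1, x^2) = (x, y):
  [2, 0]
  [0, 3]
The metric is diagonal, so g^{ij} is diagonal with entries 1/g_{ii}: diag(1/2, 1/3).
g^{ij}:
  [1/2, 0]
  [0, 1/3]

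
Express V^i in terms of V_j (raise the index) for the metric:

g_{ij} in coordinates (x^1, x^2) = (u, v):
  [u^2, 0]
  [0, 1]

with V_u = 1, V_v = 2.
Inverse metric (diagonal): g^{uu} = 1/u^2, g^{vv} = 1
V^i = g^{ij} V_j:
V^u = (1/u^2)(1) + (0)(2) = 1/u^2
V^v = (0)(1) + (1)(2) = 2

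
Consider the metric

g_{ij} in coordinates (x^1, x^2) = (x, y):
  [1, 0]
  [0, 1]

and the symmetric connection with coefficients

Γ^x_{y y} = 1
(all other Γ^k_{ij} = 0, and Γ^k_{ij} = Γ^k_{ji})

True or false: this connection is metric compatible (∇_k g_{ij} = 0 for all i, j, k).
Using ∇_k g_{ij} = ∂_k g_{ij} - Γ^m_{ki} g_{mj} - Γ^m_{kj} g_{im}:
∇_y g_{xy} = (0) - (0) - (1) = -1 ≠ 0
So the connection is not metric compatible (it is not the Levi-Civita connection).
False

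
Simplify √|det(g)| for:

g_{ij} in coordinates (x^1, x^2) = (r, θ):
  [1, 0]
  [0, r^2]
det(g) = r^2
√|det(g)| = r
Volume element: dV = r dr dθ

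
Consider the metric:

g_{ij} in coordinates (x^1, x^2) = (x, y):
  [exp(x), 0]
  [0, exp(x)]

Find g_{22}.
With x^1 = x, x^2 = y, g_{22} = g_{yy} is the row-2, column-2 entry of the matrix.
g_{22} = exp(x)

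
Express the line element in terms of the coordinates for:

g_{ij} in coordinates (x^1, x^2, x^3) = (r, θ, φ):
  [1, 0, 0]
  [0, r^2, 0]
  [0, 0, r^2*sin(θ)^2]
ds^2 = g_{ij} dx^i dx^j; only the non-zero components contribute.
ds^2 = dr^2 + r^2 dθ^2 + r^2*sin(θ)^2 dφ^2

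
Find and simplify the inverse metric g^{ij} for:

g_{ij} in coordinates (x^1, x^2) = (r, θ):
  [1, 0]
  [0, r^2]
The metric is diagonal, so g^{ij} is diagonal with entries 1/g_{ii}: diag(1, 1/(r^2)).
g^{ij}:
  [1, 0]
  [0, 1/r^2]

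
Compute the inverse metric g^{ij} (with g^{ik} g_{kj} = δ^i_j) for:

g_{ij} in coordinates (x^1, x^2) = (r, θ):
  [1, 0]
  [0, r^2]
The metric is diagonal, so g^{ij} is diagonal with entries 1/g_{ii}: diag(1, 1/(r^2)).
g^{ij}:
  [1, 0]
  [0, 1/r^2]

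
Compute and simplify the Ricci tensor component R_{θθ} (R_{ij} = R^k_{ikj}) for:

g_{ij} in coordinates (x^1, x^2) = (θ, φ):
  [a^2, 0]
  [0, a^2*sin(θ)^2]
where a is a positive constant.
Non-zero Christoffel symbols (Γ^k_{ij} = Γ^k_{ji}):
Γ^θ_{φ φ} = -sin(2*θ)/2
Γ^φ_{θ φ} = 1/tan(θ)
R^θ_{θ θ θ} = 0 (a repeated index in an antisymmetric pair)
R^φ_{θ φ θ} = ∂_φ Γ^φ_{θ θ} - ∂_θ Γ^φ_{θ φ} + Γ^φ_{φ m} Γ^m_{θ θ} - Γ^φ_{θ m} Γ^m_{θ φ}
  = (0) - (-1/sin(θ)^2) + (0) - (1/tan(θ)^2) = 1
R_{θθ} = R^θ_{θ θ θ} + R^φ_{θ φ θ} = (0) + (1) = 1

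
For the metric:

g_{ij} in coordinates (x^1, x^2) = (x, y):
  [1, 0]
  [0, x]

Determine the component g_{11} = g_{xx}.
With x^1 = x, x^2 = y, g_{11} = g_{xx} is the row-1, column-1 entry of the matrix.
g_{11} = 1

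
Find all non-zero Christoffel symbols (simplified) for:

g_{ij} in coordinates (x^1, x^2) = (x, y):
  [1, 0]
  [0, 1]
Using Γ^k_{ij} = (1/2) g^{km} (∂_i g_{mj} + ∂_j g_{mi} - ∂_m g_{ij}); the metric is diagonal, so only the m = k term contributes.
Every metric component is constant, so all ∂_m g_{ij} = 0 and every Christoffel symbol vanishes.
All Christoffel symbols are zero.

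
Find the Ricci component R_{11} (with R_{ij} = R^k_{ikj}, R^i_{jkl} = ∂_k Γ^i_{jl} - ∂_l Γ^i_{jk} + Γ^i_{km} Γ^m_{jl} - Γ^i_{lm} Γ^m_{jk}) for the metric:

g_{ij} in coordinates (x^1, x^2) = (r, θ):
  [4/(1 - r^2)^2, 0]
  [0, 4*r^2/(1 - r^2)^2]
Non-zero Christoffel symbols (Γ^k_{ij} = Γ^k_{ji}):
Γ^r_{r r} = 2*r/(1 - r^2)
Γ^r_{θ θ} = (r^3 + r)/(r^2 - 1)
Γ^θ_{r θ} = (-r^2 - 1)/(r^3 - r)
R^r_{r r r} = 0 (a repeated index in an antisymmetric pair)
R^θ_{r θ r} = ∂_θ Γ^θ_{r r} - ∂_r Γ^θ_{r θ} + Γ^θ_{θ m} Γ^m_{r r} - Γ^θ_{r m} Γ^m_{r θ}
  = (0) - ((r^4 + 4*r^2 - 1)/(r^3 - r)^2) + (2*(r^2 + 1)/(r^2 - 1)^2) - ((r^2 + 1)^2/(r^3 - r)^2) = -4/(r^2 - 1)^2
R_{rr} = R^r_{r r r} + R^θ_{r θ r} = (0) + (-4/(r^2 - 1)^2) = -4/(r^2 - 1)^2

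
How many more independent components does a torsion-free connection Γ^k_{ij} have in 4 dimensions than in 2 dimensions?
Independent components in n dimensions: n × n(n+1)/2 = n^2(n+1)/2.
4D: 4 × 10 = 40
2D: 2 × 3 = 6
Difference = 40 - 6 = 34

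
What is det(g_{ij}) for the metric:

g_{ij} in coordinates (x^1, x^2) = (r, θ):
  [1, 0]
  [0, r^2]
For a 2×2 metric: det(g) = g_{11}·g_{22} - g_{12}·g_{21}
= (1)·(r^2) - (0)·(0)
= r^2 - 0
det(g) = r^2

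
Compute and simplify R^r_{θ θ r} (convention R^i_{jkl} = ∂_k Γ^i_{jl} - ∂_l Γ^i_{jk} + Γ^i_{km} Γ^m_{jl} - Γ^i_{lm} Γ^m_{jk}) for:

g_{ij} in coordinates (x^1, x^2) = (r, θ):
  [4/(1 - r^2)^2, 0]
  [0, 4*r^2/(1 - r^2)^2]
Non-zero Christoffel symbols (Γ^k_{ij} = Γ^k_{ji}):
Γ^r_{r r} = 2*r/(1 - r^2)
Γ^r_{θ θ} = (r^3 + r)/(r^2 - 1)
Γ^θ_{r θ} = (-r^2 - 1)/(r^3 - r)
R^r_{θ θ r} = ∂_θ Γ^r_{θ r} - ∂_r Γ^r_{θ θ} + Γ^r_{θ m} Γ^m_{θ r} - Γ^r_{r m} Γ^m_{θ θ}
  = (0) - ((r^4 - 4*r^2 - 1)/(r^2 - 1)^2) + (-(r^2 + 1)^2/(r^2 - 1)^2) - (-2*r^2*(r^2 + 1)/(r^2 - 1)^2) = 4*r^2/(r^2 - 1)^2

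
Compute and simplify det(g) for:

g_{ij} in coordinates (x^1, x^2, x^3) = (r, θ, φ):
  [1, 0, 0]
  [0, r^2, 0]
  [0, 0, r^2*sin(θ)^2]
Diagonal metric: det(g) = g_{11}·g_{22}·g_{33}
= (1)·(r^2)·(r^2*sin(θ)^2)
det(g) = r^4*sin(θ)^2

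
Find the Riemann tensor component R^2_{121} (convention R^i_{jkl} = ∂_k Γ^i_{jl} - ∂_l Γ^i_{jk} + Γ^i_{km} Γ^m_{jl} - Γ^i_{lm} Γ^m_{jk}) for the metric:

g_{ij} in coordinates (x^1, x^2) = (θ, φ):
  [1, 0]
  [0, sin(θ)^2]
Non-zero Christoffel symbols (Γ^k_{ij} = Γ^k_{ji}):
Γ^θ_{φ φ} = -sin(2*θ)/2
Γ^φ_{θ φ} = 1/tan(θ)
R^φ_{θ φ θ} = ∂_φ Γ^φ_{θ θ} - ∂_θ Γ^φ_{θ φ} + Γ^φ_{φ m} Γ^m_{θ θ} - Γ^φ_{θ m} Γ^m_{θ φ}
  = (0) - (-1/sin(θ)^2) + (0) - (1/tan(θ)^2) = 1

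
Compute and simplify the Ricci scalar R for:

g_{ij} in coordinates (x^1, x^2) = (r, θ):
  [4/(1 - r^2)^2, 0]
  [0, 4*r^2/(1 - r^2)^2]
Non-zero Christoffel symbols (Γ^k_{ij} = Γ^k_{ji}):
Γ^r_{r r} = 2*r/(1 - r^2)
Γ^r_{θ θ} = (r^3 + r)/(r^2 - 1)
Γ^θ_{r θ} = (-r^2 - 1)/(r^3 - r)
Ricci tensor (R_{ij} = R^k_{ikj}): R_{rr} = -4/(r^2 - 1)^2, R_{rθ} = 0, R_{θθ} = -4*r^2/(r^2 - 1)^2
Inverse metric: g^{rr} = (1 - r^2)^2/4, g^{θθ} = (1 - r^2)^2/(4*r^2)
R = g^{ij} R_{ij} = ((1 - r^2)^2/4)(-4/(r^2 - 1)^2) + ((1 - r^2)^2/(4*r^2))(-4*r^2/(r^2 - 1)^2) = -2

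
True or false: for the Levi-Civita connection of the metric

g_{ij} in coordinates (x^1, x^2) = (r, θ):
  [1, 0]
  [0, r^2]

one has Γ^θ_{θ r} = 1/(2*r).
Γ^θ_{θ r} = (1/2) g^{θθ} (∂_θ g_{θr} + ∂_r g_{θθ} - ∂_θ g_{θr}) = (1/2)(1/r^2)((0) + (2*r) - (0)) = 1/r
This differs from the proposed value 1/(2*r).
False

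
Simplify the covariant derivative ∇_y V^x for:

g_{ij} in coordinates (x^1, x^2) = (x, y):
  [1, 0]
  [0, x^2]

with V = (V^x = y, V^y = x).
Non-zero Christoffel symbols:
Γ^x_{y y} = -x
Γ^y_{x y} = 1/x
∇_y V^x = ∂_y V^x + Γ^x_{y j} V^j
  = (1) + (0)(y) + (-x)(x)
  = 1 - x^2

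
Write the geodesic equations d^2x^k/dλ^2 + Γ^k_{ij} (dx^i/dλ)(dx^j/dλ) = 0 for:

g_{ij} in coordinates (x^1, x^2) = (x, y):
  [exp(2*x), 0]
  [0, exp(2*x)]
Geodesic equation: d^2x^k/dλ^2 + Γ^k_{ij} (dx^i/dλ)(dx^j/dλ) = 0.
Non-zero Christoffel symbols:
Γ^x_{x x} = 1
Γ^x_{y y} = -1
Γ^y_{x y} = 1
Substituting (the symmetric pair Γ^k_{ij}, Γ^k_{ji} combines into a factor 2):
d^2x/dλ^2 + (dx/dλ)^2 - (dy/dλ)^2 = 0
d^2y/dλ^2 + 2 (dx/dλ)(dy/dλ) = 0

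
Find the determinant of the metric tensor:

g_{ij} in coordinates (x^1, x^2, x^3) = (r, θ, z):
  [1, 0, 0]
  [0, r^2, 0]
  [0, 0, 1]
Diagonal metric: det(g) = g_{11}·g_{22}·g_{33}
= (1)·(r^2)·(1)
det(g) = r^2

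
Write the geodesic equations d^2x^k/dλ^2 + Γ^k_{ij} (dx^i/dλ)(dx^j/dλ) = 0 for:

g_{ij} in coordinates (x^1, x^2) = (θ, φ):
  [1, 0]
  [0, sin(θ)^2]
Geodesic equation: d^2x^k/dλ^2 + Γ^k_{ij} (dx^i/dλ)(dx^j/dλ) = 0.
Non-zero Christoffel symbols:
Γ^θ_{φ φ} = -sin(2*θ)/2
Γ^φ_{θ φ} = 1/tan(θ)
Substituting (the symmetric pair Γ^k_{ij}, Γ^k_{ji} combines into a factor 2):
d^2θ/dλ^2 - (sin(2*θ)/2) (dφ/dλ)^2 = 0
d^2φ/dλ^2 + (2/tan(θ)) (dθ/dλ)(dφ/dλ) = 0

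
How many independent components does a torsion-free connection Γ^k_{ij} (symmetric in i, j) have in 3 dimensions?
Γ^k_{ij} has n choices for the upper index and n(n+1)/2 independent symmetric lower index pairs.
Total = 3 × 3×4/2 = 3 × 6 = 18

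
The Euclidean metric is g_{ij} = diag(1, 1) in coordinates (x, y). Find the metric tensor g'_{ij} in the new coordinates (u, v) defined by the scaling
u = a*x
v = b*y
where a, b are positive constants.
Invert the transformation: x = u/a, y = v/b
g'_{ij} = (∂x^k/∂x'^i)(∂x^l/∂x'^j) g_{kl}; with g_{kl} = δ_{kl} this is Σ_k (∂x^k/∂x'^i)(∂x^k/∂x'^j).
Jacobian: ∂x/∂u = 1/a, ∂x/∂v = 0, ∂y/∂u = 0, ∂y/∂v = 1/b
g'_{uu} = (1/a)(1/a) + (0)(0) = 1/a^2
g'_{uv} = (1/a)(0) + (0)(1/b) = 0
g'_{vv} = (0)(0) + (1/b)(1/b) = 1/b^2
g'_{ij} = diag(1/a^2, 1/b^2)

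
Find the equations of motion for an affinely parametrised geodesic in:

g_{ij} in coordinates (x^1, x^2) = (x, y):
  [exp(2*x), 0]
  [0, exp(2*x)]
Geodesic equation: d^2x^k/dλ^2 + Γ^k_{ij} (dx^i/dλ)(dx^j/dλ) = 0.
Non-zero Christoffel symbols:
Γ^x_{x x} = 1
Γ^x_{y y} = -1
Γ^y_{x y} = 1
Substituting (the symmetric pair Γ^k_{ij}, Γ^k_{ji} combines into a factor 2):
d^2x/dλ^2 + (dx/dλ)^2 - (dy/dλ)^2 = 0
d^2y/dλ^2 + 2 (dx/dλ)(dy/dλ) = 0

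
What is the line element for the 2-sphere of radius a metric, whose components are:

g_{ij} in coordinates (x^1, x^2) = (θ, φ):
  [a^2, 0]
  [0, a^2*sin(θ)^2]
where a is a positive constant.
ds^2 = g_{ij} dx^i dx^j; only the non-zero components contribute.
ds^2 = a^2 dθ^2 + a^2*sin(θ)^2 dφ^2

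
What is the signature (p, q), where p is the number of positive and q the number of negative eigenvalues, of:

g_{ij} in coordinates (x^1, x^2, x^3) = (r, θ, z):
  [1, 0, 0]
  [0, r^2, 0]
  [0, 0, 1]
The metric is diagonal, so its eigenvalues are the diagonal entries: 1, r^2, 1 (at a generic point, where coordinate-dependent entries are positive).
3 positive, 0 negative.
(3, 0) - Riemannian (positive definite)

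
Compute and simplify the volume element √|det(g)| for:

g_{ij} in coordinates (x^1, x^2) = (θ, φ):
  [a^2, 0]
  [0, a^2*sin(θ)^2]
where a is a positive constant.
det(g) = a^4*sin(θ)^2
√|det(g)| = a^2*sin(θ) (taking 0 < θ < π so that |sin(θ)| = sin(θ))
Volume element: dV = a^2*sin(θ) dθ dφ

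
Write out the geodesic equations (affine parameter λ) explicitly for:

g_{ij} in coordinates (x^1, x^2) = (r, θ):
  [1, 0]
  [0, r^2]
Geodesic equation: d^2x^k/dλ^2 + Γ^k_{ij} (dx^i/dλ)(dx^j/dλ) = 0.
Non-zero Christoffel symbols:
Γ^r_{θ θ} = -r
Γ^θ_{r θ} = 1/r
Substituting (the symmetric pair Γ^k_{ij}, Γ^k_{ji} combines into a factor 2):
d^2r/dλ^2 - r (dθ/dλ)^2 = 0
d^2θ/dλ^2 + (2/r) (dr/dλ)(dθ/dλ) = 0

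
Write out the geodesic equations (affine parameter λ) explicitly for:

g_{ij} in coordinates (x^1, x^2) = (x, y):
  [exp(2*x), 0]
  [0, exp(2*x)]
Geodesic equation: d^2x^k/dλ^2 + Γ^k_{ij} (dx^i/dλ)(dx^j/dλ) = 0.
Non-zero Christoffel symbols:
Γ^x_{x x} = 1
Γ^x_{y y} = -1
Γ^y_{x y} = 1
Substituting (the symmetric pair Γ^k_{ij}, Γ^k_{ji} combines into a factor 2):
d^2x/dλ^2 + (dx/dλ)^2 - (dy/dλ)^2 = 0
d^2y/dλ^2 + 2 (dx/dλ)(dy/dλ) = 0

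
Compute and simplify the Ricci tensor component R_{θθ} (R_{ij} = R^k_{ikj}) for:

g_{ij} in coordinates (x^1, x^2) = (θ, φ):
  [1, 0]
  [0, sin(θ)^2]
Non-zero Christoffel symbols (Γ^k_{ij} = Γ^k_{ji}):
Γ^θ_{φ φ} = -sin(2*θ)/2
Γ^φ_{θ φ} = 1/tan(θ)
R^θ_{θ θ θ} = 0 (a repeated index in an antisymmetric pair)
R^φ_{θ φ θ} = ∂_φ Γ^φ_{θ θ} - ∂_θ Γ^φ_{θ φ} + Γ^φ_{φ m} Γ^m_{θ θ} - Γ^φ_{θ m} Γ^m_{θ φ}
  = (0) - (-1/sin(θ)^2) + (0) - (1/tan(θ)^2) = 1
R_{θθ} = R^θ_{θ θ θ} + R^φ_{θ φ θ} = (0) + (1) = 1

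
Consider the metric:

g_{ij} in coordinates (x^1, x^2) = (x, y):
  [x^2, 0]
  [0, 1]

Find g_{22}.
With x^1 = x, x^2 = y, g_{22} = g_{yy} is the row-2, column-2 entry of the matrix.
g_{22} = 1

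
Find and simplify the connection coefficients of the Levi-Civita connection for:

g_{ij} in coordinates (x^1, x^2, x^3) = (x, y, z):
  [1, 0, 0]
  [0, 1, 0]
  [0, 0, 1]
Using Γ^k_{ij} = (1/2) g^{km} (∂_i g_{mj} + ∂_j g_{mi} - ∂_m g_{ij}); the metric is diagonal, so only the m = k term contributes.
Every metric component is constant, so all ∂_m g_{ij} = 0 and every Christoffel symbol vanishes.
All Christoffel symbols are zero.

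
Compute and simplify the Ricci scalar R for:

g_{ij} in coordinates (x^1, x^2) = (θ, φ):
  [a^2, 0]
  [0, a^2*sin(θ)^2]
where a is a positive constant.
Non-zero Christoffel symbols (Γ^k_{ij} = Γ^k_{ji}):
Γ^θ_{φ φ} = -sin(2*θ)/2
Γ^φ_{θ φ} = 1/tan(θ)
Ricci tensor (R_{ij} = R^k_{ikj}): R_{θθ} = 1, R_{θφ} = 0, R_{φφ} = sin(θ)^2
Inverse metric: g^{θθ} = 1/a^2, g^{φφ} = 1/(a^2*sin(θ)^2)
R = g^{ij} R_{ij} = (1/a^2)(1) + (1/(a^2*sin(θ)^2))(sin(θ)^2) = 2/a^2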